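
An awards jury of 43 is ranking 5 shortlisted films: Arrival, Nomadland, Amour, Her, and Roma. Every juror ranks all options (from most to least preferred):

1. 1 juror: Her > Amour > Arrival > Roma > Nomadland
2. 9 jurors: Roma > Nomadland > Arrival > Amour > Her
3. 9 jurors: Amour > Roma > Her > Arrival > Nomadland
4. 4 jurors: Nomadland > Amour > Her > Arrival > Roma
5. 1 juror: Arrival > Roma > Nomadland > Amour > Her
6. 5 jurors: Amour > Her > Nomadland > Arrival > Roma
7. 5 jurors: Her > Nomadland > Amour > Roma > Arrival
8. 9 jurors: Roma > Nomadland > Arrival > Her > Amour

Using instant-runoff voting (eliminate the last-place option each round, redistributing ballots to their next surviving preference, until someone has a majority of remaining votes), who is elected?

Round 1: Arrival 1, Nomadland 4, Amour 14, Her 6, Roma 18. Eliminate Arrival.
Round 2: Nomadland 4, Amour 14, Her 6, Roma 19. Eliminate Nomadland.
Round 3: Amour 18, Her 6, Roma 19. Eliminate Her.
Round 4: Amour 24, Roma 19. Amour has a majority.

Amour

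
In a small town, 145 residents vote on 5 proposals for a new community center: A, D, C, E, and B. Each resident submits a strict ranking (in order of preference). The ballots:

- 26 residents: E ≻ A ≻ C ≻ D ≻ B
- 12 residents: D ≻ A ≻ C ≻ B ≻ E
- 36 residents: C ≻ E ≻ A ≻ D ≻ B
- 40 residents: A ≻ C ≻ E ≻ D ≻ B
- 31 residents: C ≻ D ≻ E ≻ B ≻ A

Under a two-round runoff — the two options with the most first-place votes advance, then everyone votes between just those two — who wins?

A

Round 1 first-place votes: A 40, D 12, C 67, E 26, B 0.
C and A advance.
Runoff: C is preferred to A by 67 voters; A by 78.
A wins the runoff.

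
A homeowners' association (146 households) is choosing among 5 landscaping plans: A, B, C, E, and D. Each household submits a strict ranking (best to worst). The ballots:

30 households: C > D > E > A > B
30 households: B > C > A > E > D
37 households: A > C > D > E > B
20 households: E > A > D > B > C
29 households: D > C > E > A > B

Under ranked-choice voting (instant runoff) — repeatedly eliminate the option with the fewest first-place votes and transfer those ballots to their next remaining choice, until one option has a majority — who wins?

Round 1: A 37, B 30, C 30, E 20, D 29. Eliminate E.
Round 2: A 57, B 30, C 30, D 29. Eliminate D.
Round 3: A 57, B 30, C 59. Eliminate B.
Round 4: A 57, C 89. C has a majority.

C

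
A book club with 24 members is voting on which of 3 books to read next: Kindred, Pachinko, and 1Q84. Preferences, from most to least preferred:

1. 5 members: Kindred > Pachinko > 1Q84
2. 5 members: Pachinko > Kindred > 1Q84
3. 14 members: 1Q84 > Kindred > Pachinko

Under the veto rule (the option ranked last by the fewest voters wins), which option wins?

Last-place votes: Kindred 0, Pachinko 14, 1Q84 10.
Kindred is ranked last by the fewest voters, so Kindred wins.

Kindred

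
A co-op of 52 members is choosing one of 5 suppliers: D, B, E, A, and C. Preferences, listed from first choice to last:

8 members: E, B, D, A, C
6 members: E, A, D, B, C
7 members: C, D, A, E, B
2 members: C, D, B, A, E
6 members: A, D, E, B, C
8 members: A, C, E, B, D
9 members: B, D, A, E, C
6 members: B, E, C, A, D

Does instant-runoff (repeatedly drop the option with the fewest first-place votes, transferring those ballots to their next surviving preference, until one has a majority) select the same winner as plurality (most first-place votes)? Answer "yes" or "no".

no

Instant-runoff — R1 D 0, B 15, E 14, A 14, C 9 (D out); R2 B 15, E 14, A 14, C 9 (C out); R3 B 17, E 14, A 21 (E out); R4 B 25, A 27 (A winner). Winner: A.
Plurality — first-place votes: D 0, B 15, E 14, A 14, C 9. Winner: B.
The two methods disagree.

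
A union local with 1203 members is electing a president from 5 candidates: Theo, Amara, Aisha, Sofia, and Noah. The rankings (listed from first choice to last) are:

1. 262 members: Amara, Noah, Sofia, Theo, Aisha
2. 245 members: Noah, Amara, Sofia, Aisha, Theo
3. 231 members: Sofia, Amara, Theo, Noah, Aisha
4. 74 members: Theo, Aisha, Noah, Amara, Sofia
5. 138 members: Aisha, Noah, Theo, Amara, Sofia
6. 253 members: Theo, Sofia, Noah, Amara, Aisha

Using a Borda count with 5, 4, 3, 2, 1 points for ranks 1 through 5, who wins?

Noah

Theo: 262·2 + 245·1 + 231·3 + 74·5 + 138·3 + 253·5 = 3511
Amara: 262·5 + 245·4 + 231·4 + 74·2 + 138·2 + 253·2 = 4144
Aisha: 262·1 + 245·2 + 231·1 + 74·4 + 138·5 + 253·1 = 2222
Sofia: 262·3 + 245·3 + 231·5 + 74·1 + 138·1 + 253·4 = 3900
Noah: 262·4 + 245·5 + 231·2 + 74·3 + 138·4 + 253·3 = 4268
Noah has the highest Borda score (4268).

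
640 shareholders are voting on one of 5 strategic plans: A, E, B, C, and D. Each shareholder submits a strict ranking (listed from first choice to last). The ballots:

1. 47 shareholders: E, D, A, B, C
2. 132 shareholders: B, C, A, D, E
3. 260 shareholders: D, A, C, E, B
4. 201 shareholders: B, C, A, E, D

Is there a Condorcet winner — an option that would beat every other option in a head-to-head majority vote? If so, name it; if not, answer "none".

B

B vs A: 333–307 for B.
B vs E: 333–307 for B.
B vs C: 380–260 for B.
B vs D: 333–307 for B.
B beats every other option head-to-head.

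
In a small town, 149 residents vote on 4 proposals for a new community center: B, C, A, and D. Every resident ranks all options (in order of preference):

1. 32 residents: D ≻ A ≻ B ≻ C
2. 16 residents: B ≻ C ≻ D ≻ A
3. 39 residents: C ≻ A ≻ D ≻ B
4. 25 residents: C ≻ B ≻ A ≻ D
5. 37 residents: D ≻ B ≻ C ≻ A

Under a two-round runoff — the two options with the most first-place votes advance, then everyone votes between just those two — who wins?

Round 1 first-place votes: B 16, C 64, A 0, D 69.
D and C advance.
Runoff: D is preferred to C by 69 voters; C by 80.
C wins the runoff.

C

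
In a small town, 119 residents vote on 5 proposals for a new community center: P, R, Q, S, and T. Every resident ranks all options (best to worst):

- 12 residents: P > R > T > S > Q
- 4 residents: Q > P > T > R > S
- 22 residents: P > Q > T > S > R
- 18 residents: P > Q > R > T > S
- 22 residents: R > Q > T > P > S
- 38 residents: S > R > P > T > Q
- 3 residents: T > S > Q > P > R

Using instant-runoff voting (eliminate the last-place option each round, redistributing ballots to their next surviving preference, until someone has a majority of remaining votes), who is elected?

Round 1: P 52, R 22, Q 4, S 38, T 3. Eliminate T.
Round 2: P 52, R 22, Q 4, S 41. Eliminate Q.
Round 3: P 56, R 22, S 41. Eliminate R.
Round 4: P 78, S 41. P has a majority.

P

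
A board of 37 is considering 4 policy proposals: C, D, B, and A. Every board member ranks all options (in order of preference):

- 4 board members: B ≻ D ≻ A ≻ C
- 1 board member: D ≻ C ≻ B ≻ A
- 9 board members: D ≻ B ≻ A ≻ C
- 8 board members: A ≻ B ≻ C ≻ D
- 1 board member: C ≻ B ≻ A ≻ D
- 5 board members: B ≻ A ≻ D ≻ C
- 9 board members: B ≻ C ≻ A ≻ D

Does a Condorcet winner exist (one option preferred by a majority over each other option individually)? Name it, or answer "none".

B

B vs C: 35–2 for B.
B vs D: 27–10 for B.
B vs A: 29–8 for B.
B beats every other option head-to-head.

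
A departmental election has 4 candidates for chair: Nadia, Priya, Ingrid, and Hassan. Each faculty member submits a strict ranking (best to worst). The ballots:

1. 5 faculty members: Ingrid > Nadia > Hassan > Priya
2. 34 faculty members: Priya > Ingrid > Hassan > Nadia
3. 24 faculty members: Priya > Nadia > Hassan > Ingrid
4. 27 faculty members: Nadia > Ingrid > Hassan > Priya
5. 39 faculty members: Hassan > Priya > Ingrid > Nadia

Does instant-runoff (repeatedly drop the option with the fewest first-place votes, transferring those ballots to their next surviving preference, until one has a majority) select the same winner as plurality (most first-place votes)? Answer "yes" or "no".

Instant-runoff — R1 Nadia 27, Priya 58, Ingrid 5, Hassan 39 (Ingrid out); R2 Nadia 32, Priya 58, Hassan 39 (Nadia out); R3 Priya 58, Hassan 71 (Hassan winner). Winner: Hassan.
Plurality — first-place votes: Nadia 27, Priya 58, Ingrid 5, Hassan 39. Winner: Priya.
The two methods disagree.

no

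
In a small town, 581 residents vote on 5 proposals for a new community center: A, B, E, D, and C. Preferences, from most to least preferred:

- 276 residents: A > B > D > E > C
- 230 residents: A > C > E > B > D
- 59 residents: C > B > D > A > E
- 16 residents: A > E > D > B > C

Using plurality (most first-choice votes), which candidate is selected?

A

First-place votes: A 522, B 0, E 0, D 0, C 59.
A has the most first-place votes.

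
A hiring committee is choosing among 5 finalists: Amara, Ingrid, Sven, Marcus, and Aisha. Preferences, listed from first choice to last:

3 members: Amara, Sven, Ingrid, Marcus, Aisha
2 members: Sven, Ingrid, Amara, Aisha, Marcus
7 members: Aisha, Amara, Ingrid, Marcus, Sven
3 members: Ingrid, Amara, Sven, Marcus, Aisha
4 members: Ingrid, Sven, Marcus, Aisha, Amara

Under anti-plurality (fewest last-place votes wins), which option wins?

Ingrid

Last-place votes: Amara 4, Ingrid 0, Sven 7, Marcus 2, Aisha 6.
Ingrid is ranked last by the fewest voters, so Ingrid wins.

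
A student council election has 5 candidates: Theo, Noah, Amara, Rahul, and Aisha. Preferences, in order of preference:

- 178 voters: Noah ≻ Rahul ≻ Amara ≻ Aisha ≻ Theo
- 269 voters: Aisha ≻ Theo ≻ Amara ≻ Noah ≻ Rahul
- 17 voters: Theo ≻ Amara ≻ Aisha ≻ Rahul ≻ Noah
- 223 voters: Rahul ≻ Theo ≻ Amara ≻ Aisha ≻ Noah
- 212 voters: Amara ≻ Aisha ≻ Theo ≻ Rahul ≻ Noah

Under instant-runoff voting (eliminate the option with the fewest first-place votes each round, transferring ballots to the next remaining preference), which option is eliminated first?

Theo

Round 1: Theo 17, Noah 178, Amara 212, Rahul 223, Aisha 269. Eliminate Theo.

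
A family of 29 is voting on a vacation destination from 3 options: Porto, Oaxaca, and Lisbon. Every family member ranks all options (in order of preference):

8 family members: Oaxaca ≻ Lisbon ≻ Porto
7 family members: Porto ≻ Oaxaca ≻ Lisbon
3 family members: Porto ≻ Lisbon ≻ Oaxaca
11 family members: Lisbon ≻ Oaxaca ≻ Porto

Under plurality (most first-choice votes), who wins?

Lisbon

First-place votes: Porto 10, Oaxaca 8, Lisbon 11.
Lisbon has the most first-place votes.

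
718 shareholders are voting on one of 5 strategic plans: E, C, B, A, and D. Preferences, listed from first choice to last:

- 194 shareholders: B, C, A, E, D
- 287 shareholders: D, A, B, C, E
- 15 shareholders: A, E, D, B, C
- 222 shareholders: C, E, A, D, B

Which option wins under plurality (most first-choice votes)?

D

First-place votes: E 0, C 222, B 194, A 15, D 287.
D has the most first-place votes.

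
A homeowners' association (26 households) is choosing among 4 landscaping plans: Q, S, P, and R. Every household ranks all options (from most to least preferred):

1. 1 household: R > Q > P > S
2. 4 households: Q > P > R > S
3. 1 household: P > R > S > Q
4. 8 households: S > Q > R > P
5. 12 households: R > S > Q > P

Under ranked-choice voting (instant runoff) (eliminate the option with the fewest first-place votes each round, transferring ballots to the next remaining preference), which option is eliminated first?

P

Round 1: Q 4, S 8, P 1, R 13. Eliminate P.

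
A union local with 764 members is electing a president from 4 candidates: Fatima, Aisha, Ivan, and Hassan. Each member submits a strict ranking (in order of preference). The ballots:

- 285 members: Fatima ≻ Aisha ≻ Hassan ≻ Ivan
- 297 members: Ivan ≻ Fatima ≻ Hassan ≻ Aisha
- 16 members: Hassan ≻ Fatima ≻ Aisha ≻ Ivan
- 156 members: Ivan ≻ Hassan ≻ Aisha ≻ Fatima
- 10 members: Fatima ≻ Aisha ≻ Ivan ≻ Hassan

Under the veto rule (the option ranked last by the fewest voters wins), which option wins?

Hassan

Last-place votes: Fatima 156, Aisha 297, Ivan 301, Hassan 10.
Hassan is ranked last by the fewest voters, so Hassan wins.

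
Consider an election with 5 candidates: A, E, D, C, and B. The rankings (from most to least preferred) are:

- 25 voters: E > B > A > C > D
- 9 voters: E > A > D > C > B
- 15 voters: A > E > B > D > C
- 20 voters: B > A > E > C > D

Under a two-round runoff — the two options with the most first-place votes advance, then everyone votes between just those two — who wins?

Round 1 first-place votes: A 15, E 34, D 0, C 0, B 20.
E and B advance.
Runoff: E is preferred to B by 49 voters; B by 20.
E wins the runoff.

E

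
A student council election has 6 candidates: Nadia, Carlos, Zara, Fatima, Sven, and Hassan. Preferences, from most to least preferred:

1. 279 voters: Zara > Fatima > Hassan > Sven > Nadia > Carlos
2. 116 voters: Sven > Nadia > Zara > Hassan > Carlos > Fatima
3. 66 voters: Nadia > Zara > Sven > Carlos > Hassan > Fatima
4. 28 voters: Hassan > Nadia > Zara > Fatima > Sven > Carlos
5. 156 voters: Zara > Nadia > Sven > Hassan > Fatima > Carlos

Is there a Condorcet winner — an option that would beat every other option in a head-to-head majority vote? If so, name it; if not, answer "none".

Zara

Zara vs Nadia: 435–210 for Zara.
Zara vs Carlos: 645–0 for Zara.
Zara vs Fatima: 645–0 for Zara.
Zara vs Sven: 529–116 for Zara.
Zara vs Hassan: 617–28 for Zara.
Zara beats every other option head-to-head.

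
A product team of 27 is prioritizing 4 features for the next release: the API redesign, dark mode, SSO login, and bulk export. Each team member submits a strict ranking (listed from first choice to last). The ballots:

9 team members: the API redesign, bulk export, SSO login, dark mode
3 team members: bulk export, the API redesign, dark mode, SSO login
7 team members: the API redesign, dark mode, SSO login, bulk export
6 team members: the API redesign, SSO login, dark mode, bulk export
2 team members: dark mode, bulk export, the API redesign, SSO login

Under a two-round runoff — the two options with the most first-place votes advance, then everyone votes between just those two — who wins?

the API redesign

Round 1 first-place votes: the API redesign 22, dark mode 2, SSO login 0, bulk export 3.
the API redesign and bulk export advance.
Runoff: the API redesign is preferred to bulk export by 22 voters; bulk export by 5.
the API redesign wins the runoff.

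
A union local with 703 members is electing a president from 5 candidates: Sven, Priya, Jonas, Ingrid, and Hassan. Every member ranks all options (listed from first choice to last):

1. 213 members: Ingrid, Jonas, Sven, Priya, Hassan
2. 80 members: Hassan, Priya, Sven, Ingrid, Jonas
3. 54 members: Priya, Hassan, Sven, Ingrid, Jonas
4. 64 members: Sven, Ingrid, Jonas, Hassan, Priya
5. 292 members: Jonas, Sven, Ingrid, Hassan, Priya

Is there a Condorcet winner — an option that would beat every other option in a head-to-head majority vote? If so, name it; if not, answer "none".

none

Checking pairwise contests:
Jonas beats Sven 505–198.
Sven beats Priya 569–134.
Ingrid beats Jonas 411–292.
Sven beats Ingrid 490–213.
Sven beats Hassan 569–134.
Every option loses at least one head-to-head, so there is no Condorcet winner.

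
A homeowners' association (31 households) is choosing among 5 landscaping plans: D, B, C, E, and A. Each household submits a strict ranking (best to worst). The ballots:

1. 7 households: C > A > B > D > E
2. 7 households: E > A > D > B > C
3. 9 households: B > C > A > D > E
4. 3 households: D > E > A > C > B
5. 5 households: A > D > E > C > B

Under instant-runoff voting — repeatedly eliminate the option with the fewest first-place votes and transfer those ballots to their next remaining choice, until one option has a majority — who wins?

B

Round 1: D 3, B 9, C 7, E 7, A 5. Eliminate D.
Round 2: B 9, C 7, E 10, A 5. Eliminate A.
Round 3: B 9, C 7, E 15. Eliminate C.
Round 4: B 16, E 15. B has a majority.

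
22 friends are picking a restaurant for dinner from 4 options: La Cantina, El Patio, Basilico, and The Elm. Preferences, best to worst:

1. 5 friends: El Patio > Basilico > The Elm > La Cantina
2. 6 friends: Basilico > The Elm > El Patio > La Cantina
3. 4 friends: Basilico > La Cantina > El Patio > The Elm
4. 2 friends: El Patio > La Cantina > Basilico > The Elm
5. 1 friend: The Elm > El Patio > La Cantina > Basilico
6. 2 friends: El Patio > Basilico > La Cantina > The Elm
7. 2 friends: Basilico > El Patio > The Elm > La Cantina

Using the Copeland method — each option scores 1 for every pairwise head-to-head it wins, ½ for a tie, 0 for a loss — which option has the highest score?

Basilico

La Cantina: loses to El Patio, Basilico, and The Elm → score 0.
El Patio: beats La Cantina and The Elm; loses to Basilico → score 2.
Basilico: beats La Cantina, El Patio, and The Elm → score 3.
The Elm: beats La Cantina; loses to El Patio and Basilico → score 1.
Basilico has the best pairwise record.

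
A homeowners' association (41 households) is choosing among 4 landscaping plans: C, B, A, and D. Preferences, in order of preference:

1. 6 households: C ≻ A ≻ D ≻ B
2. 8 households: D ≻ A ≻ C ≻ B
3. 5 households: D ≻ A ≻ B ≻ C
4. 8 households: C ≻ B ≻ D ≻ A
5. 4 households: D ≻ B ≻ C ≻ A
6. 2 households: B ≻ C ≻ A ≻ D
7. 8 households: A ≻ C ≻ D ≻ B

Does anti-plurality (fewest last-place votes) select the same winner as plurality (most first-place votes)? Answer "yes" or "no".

yes

Anti-plurality — last-place votes: C 5, B 22, A 12, D 2. Winner: D.
Plurality — first-place votes: C 14, B 2, A 8, D 17. Winner: D.
The two methods agree.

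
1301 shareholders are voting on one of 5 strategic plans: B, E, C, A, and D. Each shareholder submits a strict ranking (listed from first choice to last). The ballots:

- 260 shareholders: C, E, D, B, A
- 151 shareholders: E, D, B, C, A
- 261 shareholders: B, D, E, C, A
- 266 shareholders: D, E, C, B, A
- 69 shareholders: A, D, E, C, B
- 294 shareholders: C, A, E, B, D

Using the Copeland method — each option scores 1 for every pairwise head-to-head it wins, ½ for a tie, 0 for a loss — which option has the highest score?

B: beats A; loses to E, C, and D → score 1.
E: beats B, C, A, and D → score 4.
C: beats B and A; loses to E and D → score 2.
A: loses to B, E, C, and D → score 0.
D: beats B, C, and A; loses to E → score 3.
E has the best pairwise record.

E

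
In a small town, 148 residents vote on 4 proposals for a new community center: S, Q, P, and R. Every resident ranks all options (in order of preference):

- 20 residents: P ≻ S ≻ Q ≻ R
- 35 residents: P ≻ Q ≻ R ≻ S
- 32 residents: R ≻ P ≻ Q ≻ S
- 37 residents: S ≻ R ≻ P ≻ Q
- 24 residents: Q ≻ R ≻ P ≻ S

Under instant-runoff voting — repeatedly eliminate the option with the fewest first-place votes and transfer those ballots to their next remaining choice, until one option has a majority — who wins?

Round 1: S 37, Q 24, P 55, R 32. Eliminate Q.
Round 2: S 37, P 55, R 56. Eliminate S.
Round 3: P 55, R 93. R has a majority.

R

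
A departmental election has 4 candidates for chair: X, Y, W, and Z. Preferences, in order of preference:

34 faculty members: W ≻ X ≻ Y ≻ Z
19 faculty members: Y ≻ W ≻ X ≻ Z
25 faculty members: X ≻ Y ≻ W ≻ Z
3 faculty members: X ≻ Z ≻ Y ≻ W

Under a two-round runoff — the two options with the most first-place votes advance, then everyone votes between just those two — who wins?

W

Round 1 first-place votes: X 28, Y 19, W 34, Z 0.
W and X advance.
Runoff: W is preferred to X by 53 voters; X by 28.
W wins the runoff.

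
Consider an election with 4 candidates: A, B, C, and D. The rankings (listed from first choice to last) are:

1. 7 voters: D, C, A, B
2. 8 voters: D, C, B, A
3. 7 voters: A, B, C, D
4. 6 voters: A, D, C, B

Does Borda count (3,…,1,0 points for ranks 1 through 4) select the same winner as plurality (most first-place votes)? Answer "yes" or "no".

yes

Borda — scores: A 46, B 22, C 43, D 57. Winner: D.
Plurality — first-place votes: A 13, B 0, C 0, D 15. Winner: D.
The two methods agree.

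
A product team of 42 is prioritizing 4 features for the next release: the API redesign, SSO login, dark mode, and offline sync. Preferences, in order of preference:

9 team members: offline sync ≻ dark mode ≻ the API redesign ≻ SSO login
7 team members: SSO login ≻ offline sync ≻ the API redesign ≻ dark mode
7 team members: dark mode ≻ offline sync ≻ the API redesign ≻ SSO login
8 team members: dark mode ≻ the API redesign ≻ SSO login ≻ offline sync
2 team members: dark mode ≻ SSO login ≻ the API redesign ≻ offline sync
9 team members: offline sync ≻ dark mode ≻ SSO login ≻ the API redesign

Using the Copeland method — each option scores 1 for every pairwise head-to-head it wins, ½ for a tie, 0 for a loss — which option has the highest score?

offline sync

the API redesign: beats SSO login; loses to dark mode and offline sync → score 1.
SSO login: loses to the API redesign, dark mode, and offline sync → score 0.
dark mode: beats the API redesign and SSO login; loses to offline sync → score 2.
offline sync: beats the API redesign, SSO login, and dark mode → score 3.
offline sync has the best pairwise record.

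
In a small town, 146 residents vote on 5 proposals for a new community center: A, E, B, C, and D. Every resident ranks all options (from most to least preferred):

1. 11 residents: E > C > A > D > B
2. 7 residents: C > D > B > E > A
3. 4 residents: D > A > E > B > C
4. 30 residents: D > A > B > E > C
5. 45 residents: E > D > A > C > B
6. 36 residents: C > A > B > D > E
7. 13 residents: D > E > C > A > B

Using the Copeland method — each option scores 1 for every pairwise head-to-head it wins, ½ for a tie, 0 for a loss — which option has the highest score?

A: beats B and C; loses to E and D → score 2.
E: beats A and C; ties B; loses to D → score 2.5.
B: ties E; loses to A, C, and D → score 0.5.
C: beats B; loses to A, E, and D → score 1.
D: beats A, E, B, and C → score 4.
D has the best pairwise record.

D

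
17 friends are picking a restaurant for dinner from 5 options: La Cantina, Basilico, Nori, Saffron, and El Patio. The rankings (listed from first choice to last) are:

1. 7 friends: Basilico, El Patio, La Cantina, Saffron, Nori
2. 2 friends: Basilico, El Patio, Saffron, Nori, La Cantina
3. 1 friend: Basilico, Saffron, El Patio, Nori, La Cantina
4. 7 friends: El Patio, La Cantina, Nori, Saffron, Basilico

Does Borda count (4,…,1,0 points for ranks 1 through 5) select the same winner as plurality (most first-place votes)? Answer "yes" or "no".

Borda — scores: La Cantina 35, Basilico 40, Nori 17, Saffron 21, El Patio 57. Winner: El Patio.
Plurality — first-place votes: La Cantina 0, Basilico 10, Nori 0, Saffron 0, El Patio 7. Winner: Basilico.
The two methods disagree.

no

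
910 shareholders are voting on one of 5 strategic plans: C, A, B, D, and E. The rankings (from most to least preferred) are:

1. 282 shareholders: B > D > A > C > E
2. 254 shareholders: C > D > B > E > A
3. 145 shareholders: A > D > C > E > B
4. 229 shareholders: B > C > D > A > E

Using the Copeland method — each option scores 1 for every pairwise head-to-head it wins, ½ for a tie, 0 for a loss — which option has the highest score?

C: beats A, D, and E; loses to B → score 3.
A: beats E; loses to C, B, and D → score 1.
B: beats C, A, D, and E → score 4.
D: beats A and E; loses to C and B → score 2.
E: loses to C, A, B, and D → score 0.
B has the best pairwise record.

B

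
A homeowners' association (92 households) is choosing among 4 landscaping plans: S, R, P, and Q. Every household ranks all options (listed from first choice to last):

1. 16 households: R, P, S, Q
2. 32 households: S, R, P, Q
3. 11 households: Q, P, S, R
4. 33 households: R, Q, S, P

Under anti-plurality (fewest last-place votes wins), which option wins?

Last-place votes: S 0, R 11, P 33, Q 48.
S is ranked last by the fewest voters, so S wins.

S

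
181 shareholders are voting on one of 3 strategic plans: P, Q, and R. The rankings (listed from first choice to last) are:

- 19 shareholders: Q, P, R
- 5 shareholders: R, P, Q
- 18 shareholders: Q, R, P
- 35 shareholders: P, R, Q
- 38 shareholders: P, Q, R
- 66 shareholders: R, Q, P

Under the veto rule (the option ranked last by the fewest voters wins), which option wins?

Last-place votes: P 84, Q 40, R 57.
Q is ranked last by the fewest voters, so Q wins.

Q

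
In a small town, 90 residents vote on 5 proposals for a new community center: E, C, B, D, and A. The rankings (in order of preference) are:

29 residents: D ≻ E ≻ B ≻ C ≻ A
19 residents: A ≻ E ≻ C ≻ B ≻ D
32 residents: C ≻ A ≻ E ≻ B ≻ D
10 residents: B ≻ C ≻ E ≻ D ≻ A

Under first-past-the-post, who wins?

C

First-place votes: E 0, C 32, B 10, D 29, A 19.
C has the most first-place votes.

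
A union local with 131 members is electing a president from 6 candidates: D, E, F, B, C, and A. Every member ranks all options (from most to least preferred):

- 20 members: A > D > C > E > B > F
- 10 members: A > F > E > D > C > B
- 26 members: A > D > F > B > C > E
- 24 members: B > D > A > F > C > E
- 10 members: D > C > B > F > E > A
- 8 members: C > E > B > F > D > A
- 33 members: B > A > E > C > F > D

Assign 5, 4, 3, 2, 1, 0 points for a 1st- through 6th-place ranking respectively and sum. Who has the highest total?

D: 20·4 + 10·2 + 26·4 + 24·4 + 10·5 + 8·1 + 33·0 = 358
E: 20·2 + 10·3 + 26·0 + 24·0 + 10·1 + 8·4 + 33·3 = 211
F: 20·0 + 10·4 + 26·3 + 24·2 + 10·2 + 8·2 + 33·1 = 235
B: 20·1 + 10·0 + 26·2 + 24·5 + 10·3 + 8·3 + 33·5 = 411
C: 20·3 + 10·1 + 26·1 + 24·1 + 10·4 + 8·5 + 33·2 = 266
A: 20·5 + 10·5 + 26·5 + 24·3 + 10·0 + 8·0 + 33·4 = 484
A has the highest Borda score (484).

A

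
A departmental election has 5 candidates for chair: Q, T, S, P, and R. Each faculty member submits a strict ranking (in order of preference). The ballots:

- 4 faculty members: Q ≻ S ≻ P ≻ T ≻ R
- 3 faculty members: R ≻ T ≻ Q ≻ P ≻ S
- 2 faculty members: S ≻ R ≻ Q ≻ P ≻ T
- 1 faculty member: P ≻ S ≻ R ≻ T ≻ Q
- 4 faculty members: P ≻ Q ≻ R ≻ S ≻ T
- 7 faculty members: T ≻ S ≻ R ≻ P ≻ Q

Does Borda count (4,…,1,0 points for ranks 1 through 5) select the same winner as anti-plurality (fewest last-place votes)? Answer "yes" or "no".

no

Borda — scores: Q 38, T 42, S 48, P 40, R 42. Winner: S.
Anti-plurality — last-place votes: Q 8, T 6, S 3, P 0, R 4. Winner: P.
The two methods disagree.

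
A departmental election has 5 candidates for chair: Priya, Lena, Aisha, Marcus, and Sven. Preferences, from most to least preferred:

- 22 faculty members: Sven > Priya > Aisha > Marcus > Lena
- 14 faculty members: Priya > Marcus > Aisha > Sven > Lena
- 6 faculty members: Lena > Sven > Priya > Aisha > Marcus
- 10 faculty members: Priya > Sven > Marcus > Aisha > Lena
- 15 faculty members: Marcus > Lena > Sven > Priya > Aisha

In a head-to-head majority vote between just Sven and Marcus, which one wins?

Sven

Voters preferring Sven to Marcus: 38; preferring Marcus to Sven: 29.
Sven wins the head-to-head.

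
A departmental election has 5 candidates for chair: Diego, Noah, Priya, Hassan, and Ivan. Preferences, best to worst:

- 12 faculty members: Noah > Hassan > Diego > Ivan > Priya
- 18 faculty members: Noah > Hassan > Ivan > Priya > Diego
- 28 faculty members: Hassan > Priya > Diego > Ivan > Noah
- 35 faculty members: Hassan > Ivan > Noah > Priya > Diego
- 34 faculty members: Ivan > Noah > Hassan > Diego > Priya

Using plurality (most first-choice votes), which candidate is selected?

Hassan

First-place votes: Diego 0, Noah 30, Priya 0, Hassan 63, Ivan 34.
Hassan has the most first-place votes.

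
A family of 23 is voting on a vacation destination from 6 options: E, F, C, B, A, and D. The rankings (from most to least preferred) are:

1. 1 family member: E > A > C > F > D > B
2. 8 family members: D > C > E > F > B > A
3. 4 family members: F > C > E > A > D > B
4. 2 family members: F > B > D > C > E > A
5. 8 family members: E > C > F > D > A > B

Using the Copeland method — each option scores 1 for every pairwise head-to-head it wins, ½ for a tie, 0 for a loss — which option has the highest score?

C

E: beats F, B, A, and D; loses to C → score 4.
F: beats B, A, and D; loses to E and C → score 3.
C: beats E, F, B, A, and D → score 5.
B: loses to E, F, C, A, and D → score 0.
A: beats B; loses to E, F, C, and D → score 1.
D: beats B and A; loses to E, F, and C → score 2.
C has the best pairwise record.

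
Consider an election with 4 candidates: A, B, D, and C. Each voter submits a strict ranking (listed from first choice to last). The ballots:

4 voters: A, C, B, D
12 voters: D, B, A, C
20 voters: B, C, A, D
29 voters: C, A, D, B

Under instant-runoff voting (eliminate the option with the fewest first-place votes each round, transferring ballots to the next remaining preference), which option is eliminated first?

Round 1: A 4, B 20, D 12, C 29. Eliminate A.

A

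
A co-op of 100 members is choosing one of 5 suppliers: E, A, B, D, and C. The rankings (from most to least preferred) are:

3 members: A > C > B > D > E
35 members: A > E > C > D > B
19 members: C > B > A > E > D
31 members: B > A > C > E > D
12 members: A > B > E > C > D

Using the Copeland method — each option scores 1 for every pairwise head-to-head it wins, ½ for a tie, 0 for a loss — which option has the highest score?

A

E: beats D; loses to A, B, and C → score 1.
A: beats E, D, and C; ties B → score 3.5.
B: beats E and D; ties A; loses to C → score 2.5.
D: loses to E, A, B, and C → score 0.
C: beats E, B, and D; loses to A → score 3.
A has the best pairwise record.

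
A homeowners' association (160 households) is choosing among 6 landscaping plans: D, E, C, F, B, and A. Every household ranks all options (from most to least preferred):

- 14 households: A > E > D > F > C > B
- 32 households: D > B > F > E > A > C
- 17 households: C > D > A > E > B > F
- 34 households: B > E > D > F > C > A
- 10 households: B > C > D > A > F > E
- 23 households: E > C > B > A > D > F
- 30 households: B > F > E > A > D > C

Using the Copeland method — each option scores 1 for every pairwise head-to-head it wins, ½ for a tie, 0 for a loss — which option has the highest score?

B

D: beats C, F, and A; loses to E and B → score 3.
E: beats D, C, F, and A; loses to B → score 4.
C: beats A; loses to D, E, F, and B → score 1.
F: beats C and A; loses to D, E, and B → score 2.
B: beats D, E, C, F, and A → score 5.
A: loses to D, E, C, F, and B → score 0.
B has the best pairwise record.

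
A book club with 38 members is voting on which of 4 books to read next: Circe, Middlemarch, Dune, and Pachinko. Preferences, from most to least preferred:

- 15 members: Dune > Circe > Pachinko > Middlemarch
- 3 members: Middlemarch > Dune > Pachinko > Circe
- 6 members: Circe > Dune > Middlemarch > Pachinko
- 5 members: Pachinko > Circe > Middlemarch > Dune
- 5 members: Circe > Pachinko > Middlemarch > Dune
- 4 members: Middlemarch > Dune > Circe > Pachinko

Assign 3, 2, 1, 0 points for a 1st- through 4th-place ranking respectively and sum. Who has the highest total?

Circe

Circe: 15·2 + 3·0 + 6·3 + 5·2 + 5·3 + 4·1 = 77
Middlemarch: 15·0 + 3·3 + 6·1 + 5·1 + 5·1 + 4·3 = 37
Dune: 15·3 + 3·2 + 6·2 + 5·0 + 5·0 + 4·2 = 71
Pachinko: 15·1 + 3·1 + 6·0 + 5·3 + 5·2 + 4·0 = 43
Circe has the highest Borda score (77).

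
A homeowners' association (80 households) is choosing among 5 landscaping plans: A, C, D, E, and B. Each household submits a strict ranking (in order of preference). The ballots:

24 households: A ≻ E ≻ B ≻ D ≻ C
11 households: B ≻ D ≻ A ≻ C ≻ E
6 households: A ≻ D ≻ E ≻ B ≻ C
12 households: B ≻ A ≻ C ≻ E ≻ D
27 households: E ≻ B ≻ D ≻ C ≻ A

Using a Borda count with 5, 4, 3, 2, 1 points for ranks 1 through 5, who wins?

B

A: 24·5 + 11·3 + 6·5 + 12·4 + 27·1 = 258
C: 24·1 + 11·2 + 6·1 + 12·3 + 27·2 = 142
D: 24·2 + 11·4 + 6·4 + 12·1 + 27·3 = 209
E: 24·4 + 11·1 + 6·3 + 12·2 + 27·5 = 284
B: 24·3 + 11·5 + 6·2 + 12·5 + 27·4 = 307
B has the highest Borda score (307).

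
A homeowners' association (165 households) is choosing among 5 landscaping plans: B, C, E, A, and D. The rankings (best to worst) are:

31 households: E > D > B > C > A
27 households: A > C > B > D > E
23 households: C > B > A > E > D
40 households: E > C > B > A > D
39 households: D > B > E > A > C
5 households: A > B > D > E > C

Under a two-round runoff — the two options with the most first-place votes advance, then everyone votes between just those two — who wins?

E

Round 1 first-place votes: B 0, C 23, E 71, A 32, D 39.
E and D advance.
Runoff: E is preferred to D by 94 voters; D by 71.
E wins the runoff.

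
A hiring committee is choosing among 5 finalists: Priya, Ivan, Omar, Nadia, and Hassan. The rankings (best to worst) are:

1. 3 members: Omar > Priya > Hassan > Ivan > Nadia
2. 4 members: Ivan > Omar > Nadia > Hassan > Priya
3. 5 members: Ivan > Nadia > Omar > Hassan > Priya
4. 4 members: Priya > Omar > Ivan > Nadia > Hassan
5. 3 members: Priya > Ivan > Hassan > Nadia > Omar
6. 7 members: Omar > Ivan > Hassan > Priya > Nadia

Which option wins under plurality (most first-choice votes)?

Omar

First-place votes: Priya 7, Ivan 9, Omar 10, Nadia 0, Hassan 0.
Omar has the most first-place votes.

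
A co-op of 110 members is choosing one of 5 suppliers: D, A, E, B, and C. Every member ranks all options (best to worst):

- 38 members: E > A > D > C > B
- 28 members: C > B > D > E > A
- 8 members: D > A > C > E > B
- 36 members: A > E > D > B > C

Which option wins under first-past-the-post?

E

First-place votes: D 8, A 36, E 38, B 0, C 28.
E has the most first-place votes.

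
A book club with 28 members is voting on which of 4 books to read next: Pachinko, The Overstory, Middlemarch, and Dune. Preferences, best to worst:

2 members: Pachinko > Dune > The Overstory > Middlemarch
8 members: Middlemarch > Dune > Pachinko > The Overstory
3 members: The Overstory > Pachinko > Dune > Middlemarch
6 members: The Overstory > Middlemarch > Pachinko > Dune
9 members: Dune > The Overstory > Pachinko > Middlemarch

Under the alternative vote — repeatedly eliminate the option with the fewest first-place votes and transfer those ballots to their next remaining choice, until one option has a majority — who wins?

Dune

Round 1: Pachinko 2, The Overstory 9, Middlemarch 8, Dune 9. Eliminate Pachinko.
Round 2: The Overstory 9, Middlemarch 8, Dune 11. Eliminate Middlemarch.
Round 3: The Overstory 9, Dune 19. Dune has a majority.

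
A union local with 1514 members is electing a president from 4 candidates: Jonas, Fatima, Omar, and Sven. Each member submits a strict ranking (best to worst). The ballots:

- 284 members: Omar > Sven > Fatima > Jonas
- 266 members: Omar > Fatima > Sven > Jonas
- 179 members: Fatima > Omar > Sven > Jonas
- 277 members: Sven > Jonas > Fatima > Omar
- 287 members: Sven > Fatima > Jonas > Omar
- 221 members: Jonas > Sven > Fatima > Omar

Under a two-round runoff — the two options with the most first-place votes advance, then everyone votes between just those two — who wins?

Round 1 first-place votes: Jonas 221, Fatima 179, Omar 550, Sven 564.
Sven and Omar advance.
Runoff: Sven is preferred to Omar by 785 voters; Omar by 729.
Sven wins the runoff.

Sven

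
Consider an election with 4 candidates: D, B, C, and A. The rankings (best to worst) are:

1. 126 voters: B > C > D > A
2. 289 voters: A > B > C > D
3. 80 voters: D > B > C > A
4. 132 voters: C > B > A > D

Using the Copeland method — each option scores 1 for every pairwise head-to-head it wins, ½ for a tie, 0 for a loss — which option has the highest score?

B

D: loses to B, C, and A → score 0.
B: beats D, C, and A → score 3.
C: beats D and A; loses to B → score 2.
A: beats D; loses to B and C → score 1.
B has the best pairwise record.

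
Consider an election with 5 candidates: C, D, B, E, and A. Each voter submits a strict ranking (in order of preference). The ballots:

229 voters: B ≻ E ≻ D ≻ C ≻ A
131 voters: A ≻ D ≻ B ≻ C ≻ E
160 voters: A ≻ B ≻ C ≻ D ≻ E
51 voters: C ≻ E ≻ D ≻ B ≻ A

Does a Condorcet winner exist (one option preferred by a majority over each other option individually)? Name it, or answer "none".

A vs C: 291–280 for A.
A vs D: 291–280 for A.
A vs B: 291–280 for A.
A vs E: 291–280 for A.
A beats every other option head-to-head.

A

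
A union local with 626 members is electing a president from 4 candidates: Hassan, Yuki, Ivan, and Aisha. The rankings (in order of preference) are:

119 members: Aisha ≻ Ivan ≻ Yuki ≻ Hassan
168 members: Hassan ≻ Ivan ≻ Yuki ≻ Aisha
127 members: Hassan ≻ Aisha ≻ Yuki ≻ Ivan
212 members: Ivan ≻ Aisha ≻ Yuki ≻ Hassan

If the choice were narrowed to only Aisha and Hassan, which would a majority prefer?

Aisha

Voters preferring Aisha to Hassan: 331; preferring Hassan to Aisha: 295.
Aisha wins the head-to-head.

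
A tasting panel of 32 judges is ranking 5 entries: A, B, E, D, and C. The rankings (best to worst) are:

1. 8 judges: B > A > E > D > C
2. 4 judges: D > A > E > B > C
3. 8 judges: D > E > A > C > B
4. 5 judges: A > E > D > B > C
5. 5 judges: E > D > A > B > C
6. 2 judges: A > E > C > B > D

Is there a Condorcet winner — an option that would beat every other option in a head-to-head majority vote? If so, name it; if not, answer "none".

none

Checking pairwise contests:
D beats A 17–15.
A beats B 24–8.
A beats E 19–13.
E beats D 20–12.
A beats C 32–0.
Every option loses at least one head-to-head, so there is no Condorcet winner.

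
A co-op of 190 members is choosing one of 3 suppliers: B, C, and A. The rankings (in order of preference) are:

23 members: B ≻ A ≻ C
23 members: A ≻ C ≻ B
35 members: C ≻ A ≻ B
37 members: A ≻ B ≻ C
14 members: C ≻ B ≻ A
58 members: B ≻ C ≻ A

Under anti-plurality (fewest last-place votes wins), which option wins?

B

Last-place votes: B 58, C 60, A 72.
B is ranked last by the fewest voters, so B wins.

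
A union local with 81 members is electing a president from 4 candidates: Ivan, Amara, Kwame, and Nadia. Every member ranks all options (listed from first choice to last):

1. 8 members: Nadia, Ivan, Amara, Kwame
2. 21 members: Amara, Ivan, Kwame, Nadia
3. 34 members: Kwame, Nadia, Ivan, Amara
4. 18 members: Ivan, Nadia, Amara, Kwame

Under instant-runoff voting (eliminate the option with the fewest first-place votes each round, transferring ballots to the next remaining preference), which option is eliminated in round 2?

Amara

Round 1: Ivan 18, Amara 21, Kwame 34, Nadia 8. Eliminate Nadia.
Round 2: Ivan 26, Amara 21, Kwame 34. Eliminate Amara.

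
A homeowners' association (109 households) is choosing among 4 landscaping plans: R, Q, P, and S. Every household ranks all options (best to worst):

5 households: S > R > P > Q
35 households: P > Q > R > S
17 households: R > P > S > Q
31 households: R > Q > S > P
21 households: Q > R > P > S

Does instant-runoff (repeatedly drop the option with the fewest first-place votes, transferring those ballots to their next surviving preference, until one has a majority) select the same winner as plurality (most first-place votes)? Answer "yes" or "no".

Instant-runoff — R1 R 48, Q 21, P 35, S 5 (S out); R2 R 53, Q 21, P 35 (Q out); R3 R 74, P 35 (R winner). Winner: R.
Plurality — first-place votes: R 48, Q 21, P 35, S 5. Winner: R.
The two methods agree.

yes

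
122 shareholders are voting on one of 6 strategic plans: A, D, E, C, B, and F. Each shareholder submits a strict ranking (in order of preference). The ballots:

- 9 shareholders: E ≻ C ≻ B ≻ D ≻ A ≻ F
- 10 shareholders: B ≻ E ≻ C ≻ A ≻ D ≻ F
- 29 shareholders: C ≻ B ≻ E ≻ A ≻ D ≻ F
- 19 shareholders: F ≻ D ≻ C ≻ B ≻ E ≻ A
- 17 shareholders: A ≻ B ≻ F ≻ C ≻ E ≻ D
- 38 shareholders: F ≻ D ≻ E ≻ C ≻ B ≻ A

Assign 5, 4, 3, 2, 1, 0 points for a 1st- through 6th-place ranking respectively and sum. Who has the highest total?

A: 9·1 + 10·2 + 29·2 + 19·0 + 17·5 + 38·0 = 172
D: 9·2 + 10·1 + 29·1 + 19·4 + 17·0 + 38·4 = 285
E: 9·5 + 10·4 + 29·3 + 19·1 + 17·1 + 38·3 = 322
C: 9·4 + 10·3 + 29·5 + 19·3 + 17·2 + 38·2 = 378
B: 9·3 + 10·5 + 29·4 + 19·2 + 17·4 + 38·1 = 337
F: 9·0 + 10·0 + 29·0 + 19·5 + 17·3 + 38·5 = 336
C has the highest Borda score (378).

C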